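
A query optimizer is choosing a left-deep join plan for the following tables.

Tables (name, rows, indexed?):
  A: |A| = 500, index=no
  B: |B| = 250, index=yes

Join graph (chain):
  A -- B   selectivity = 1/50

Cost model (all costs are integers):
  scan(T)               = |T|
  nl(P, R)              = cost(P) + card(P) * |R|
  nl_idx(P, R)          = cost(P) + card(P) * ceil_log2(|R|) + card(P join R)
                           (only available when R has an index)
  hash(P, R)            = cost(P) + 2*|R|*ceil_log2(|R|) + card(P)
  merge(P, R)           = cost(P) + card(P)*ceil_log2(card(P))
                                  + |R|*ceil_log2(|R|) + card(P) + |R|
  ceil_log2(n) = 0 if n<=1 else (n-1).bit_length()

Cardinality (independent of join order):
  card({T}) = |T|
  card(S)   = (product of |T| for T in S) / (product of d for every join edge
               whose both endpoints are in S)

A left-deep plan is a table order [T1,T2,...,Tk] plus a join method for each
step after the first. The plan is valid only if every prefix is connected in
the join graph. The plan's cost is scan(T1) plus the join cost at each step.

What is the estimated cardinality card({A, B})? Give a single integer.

Tables in S: A(500), B(250)
Edges inside S: A-B(d=50)
numerator = 500 * 250 = 125000
denominator = 50 = 50
card(S) = 125000 / 50 = 2500

2500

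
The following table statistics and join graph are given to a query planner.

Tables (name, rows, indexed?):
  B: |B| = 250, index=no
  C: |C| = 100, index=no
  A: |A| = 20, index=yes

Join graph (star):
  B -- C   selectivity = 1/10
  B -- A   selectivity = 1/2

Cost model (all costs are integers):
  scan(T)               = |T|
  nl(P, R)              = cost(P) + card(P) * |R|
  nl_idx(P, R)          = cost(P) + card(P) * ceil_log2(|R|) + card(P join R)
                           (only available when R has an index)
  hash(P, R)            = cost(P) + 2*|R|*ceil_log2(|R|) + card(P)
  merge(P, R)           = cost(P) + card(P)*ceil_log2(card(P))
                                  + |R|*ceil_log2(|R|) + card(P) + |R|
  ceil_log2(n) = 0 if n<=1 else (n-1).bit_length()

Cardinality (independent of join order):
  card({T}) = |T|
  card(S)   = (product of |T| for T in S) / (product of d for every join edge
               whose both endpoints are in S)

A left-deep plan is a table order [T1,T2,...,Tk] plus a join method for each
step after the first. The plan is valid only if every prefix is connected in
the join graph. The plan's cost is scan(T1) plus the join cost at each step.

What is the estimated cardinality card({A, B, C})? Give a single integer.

Tables in S: A(20), B(250), C(100)
Edges inside S: B-C(d=10), B-A(d=2)
numerator = 20 * 250 * 100 = 500000
denominator = 10 * 2 = 20
card(S) = 500000 / 20 = 25000

25000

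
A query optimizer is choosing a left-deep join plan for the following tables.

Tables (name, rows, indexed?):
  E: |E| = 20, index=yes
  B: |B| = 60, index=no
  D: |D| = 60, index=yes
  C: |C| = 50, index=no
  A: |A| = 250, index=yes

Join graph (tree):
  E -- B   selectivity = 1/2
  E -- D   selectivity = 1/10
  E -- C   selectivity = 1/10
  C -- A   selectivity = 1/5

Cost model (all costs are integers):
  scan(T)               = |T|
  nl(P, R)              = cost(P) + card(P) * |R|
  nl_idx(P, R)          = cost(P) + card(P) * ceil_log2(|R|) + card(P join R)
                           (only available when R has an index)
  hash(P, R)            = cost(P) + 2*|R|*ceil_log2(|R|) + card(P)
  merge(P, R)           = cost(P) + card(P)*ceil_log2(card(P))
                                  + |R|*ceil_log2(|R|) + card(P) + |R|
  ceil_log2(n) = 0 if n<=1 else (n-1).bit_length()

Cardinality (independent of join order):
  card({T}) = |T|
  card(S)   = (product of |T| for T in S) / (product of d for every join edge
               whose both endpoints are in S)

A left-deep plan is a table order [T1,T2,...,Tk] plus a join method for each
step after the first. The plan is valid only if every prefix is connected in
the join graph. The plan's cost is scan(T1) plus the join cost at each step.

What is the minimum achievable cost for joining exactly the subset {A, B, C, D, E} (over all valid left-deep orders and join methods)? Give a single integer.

24300

Selinger DP over subsets of {A,B,C,D,E}:
  {E}: scan cost=20, card=20
  {B}: scan cost=60, card=60
  {D}: scan cost=60, card=60
  {C}: scan cost=50, card=50
  {A}: scan cost=250, card=250
  {BE}: card=600; try (E,hash)→320, (B,merge)→560, (E,merge)→600, (B,hash)→760, (E,nl_idx)→960, (B,nl)→1220 …(+1); best=320 via (E,hash)
  {DE}: card=120; try (D,nl_idx)→260, (E,hash)→320, (E,nl_idx)→480, (D,merge)→560, (E,merge)→600, (D,hash)→760 …(+2); best=260 via (D,nl_idx)
  {CE}: card=100; try (E,hash)→300, (E,nl_idx)→400, (C,merge)→490, (E,merge)→520, (C,hash)→640, (C,nl)→1020 …(+1); best=300 via (E,hash)
  {AC}: card=2500; try (C,hash)→1100, (A,merge)→2650, (C,merge)→2850, (A,nl_idx)→2950, (A,hash)→4100, (A,nl)→12550 …(+1); best=1100 via (C,hash)
  {BDE}: card=3600; try (B,hash)→1100, (D,hash)→1640, (B,merge)→1640, (D,merge)→7340, (B,nl)→7460, (D,nl_idx)→7520 …(+1); best=1100 via (B,hash)
  {BCE}: card=3000; try (B,hash)→1120, (C,hash)→1520, (B,merge)→1520, (B,nl)→6300, (C,merge)→7270, (C,nl)→30320; best=1120 via (B,hash)
  {CDE}: card=600; try (C,hash)→980, (D,hash)→1120, (D,nl_idx)→1500, (D,merge)→1520, (C,merge)→1570, (C,nl)→6260 …(+1); best=980 via (C,hash)
  {ACE}: card=5000; try (A,merge)→3350, (E,hash)→3800, (A,hash)→4400, (A,nl_idx)→6100, (E,nl_idx)→18600, (A,nl)→25300 …(+2); best=3350 via (A,merge)
  {BCDE}: card=18000; try (B,hash)→2300, (D,hash)→4840, (C,hash)→5300, (B,merge)→8000, (B,nl)→36980, (D,nl_idx)→37120 …(+4); best=2300 via (B,hash)
  {ABCE}: card=150000; try (A,hash)→8120, (B,hash)→9070, (A,merge)→42370, (B,merge)→73770, (A,nl_idx)→175120, (B,nl)→303350 …(+1); best=8120 via (A,hash)
  {ACDE}: card=30000; try (A,hash)→5580, (D,hash)→9070, (A,merge)→9830, (A,nl_idx)→35780, (D,nl_idx)→63350, (D,merge)→73770 …(+2); best=5580 via (A,hash)
  {ABCDE}: card=900000; try (A,hash)→24300, (B,hash)→36300, (D,hash)→158840, (A,merge)→292550, (B,merge)→486000, (A,nl_idx)→1046300 …(+5); best=24300 via (A,hash)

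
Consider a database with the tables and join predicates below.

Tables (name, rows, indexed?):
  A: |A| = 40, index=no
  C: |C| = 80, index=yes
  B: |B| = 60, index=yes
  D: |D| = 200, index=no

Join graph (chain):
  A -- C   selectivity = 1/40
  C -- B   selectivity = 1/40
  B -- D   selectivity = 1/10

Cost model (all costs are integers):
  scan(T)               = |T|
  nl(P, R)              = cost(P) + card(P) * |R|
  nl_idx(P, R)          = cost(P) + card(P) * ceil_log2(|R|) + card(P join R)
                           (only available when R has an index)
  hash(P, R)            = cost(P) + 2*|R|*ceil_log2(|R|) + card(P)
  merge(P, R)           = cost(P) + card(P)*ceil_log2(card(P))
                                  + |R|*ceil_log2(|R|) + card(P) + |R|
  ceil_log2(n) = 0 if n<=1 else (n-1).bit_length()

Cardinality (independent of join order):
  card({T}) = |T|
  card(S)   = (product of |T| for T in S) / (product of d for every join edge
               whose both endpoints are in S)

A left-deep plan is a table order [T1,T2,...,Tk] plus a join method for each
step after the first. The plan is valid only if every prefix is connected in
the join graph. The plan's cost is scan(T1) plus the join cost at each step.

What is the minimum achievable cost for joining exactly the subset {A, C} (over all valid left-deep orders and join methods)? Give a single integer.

Selinger DP over subsets of {A,C}:
  {A}: scan cost=40, card=40
  {C}: scan cost=80, card=80
  {AC}: card=80; try (C,nl_idx)→400, (A,hash)→640, (C,merge)→960, (A,merge)→1000, (C,hash)→1200, (C,nl)→3240 …(+1); best=400 via (C,nl_idx)

400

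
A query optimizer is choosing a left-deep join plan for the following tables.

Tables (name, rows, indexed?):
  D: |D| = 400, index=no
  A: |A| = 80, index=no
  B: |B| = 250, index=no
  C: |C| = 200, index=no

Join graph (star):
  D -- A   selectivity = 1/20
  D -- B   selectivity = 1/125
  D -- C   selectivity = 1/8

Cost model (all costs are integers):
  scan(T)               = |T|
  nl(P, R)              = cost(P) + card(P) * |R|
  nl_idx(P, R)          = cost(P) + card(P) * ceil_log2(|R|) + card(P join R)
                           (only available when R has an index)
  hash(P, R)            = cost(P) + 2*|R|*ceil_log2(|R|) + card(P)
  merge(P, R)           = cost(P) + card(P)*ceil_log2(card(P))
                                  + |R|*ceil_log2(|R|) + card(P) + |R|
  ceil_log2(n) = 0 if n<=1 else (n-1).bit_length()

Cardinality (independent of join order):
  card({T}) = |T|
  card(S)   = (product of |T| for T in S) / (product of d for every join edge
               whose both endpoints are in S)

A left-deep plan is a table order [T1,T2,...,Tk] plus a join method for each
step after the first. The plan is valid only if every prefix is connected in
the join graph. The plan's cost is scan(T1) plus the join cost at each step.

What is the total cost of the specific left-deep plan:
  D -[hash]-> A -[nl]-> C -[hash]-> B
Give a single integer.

step 1: scan D: cost=400, card=400
step 2: join A via hash
    card(P join A) = 400*80/(20) = 1600
    cost = 400 + 2*80*7 + 400 = 1920
step 3: join C via nl
    card(P join C) = 1600*200/(8) = 40000
    cost = 1920 + 1600*200 = 321920
step 4: join B via hash
    card(P join B) = 40000*250/(125) = 80000
    cost = 321920 + 2*250*8 + 40000 = 365920

365920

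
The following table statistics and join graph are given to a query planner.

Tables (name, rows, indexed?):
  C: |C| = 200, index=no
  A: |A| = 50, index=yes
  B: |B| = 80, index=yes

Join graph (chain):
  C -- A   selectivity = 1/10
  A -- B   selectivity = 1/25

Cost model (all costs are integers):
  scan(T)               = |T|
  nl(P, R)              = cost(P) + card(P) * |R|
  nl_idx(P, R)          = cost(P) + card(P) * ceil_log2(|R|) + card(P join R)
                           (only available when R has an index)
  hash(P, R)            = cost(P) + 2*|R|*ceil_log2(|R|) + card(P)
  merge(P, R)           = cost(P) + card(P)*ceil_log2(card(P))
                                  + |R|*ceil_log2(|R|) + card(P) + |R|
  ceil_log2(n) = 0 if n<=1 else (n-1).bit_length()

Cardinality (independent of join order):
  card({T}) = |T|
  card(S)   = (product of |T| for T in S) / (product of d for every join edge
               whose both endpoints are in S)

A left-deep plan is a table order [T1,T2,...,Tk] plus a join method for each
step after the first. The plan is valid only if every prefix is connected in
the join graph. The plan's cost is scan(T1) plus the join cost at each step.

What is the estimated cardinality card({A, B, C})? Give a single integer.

Tables in S: A(50), B(80), C(200)
Edges inside S: C-A(d=10), A-B(d=25)
numerator = 50 * 80 * 200 = 800000
denominator = 10 * 25 = 250
card(S) = 800000 / 250 = 3200

3200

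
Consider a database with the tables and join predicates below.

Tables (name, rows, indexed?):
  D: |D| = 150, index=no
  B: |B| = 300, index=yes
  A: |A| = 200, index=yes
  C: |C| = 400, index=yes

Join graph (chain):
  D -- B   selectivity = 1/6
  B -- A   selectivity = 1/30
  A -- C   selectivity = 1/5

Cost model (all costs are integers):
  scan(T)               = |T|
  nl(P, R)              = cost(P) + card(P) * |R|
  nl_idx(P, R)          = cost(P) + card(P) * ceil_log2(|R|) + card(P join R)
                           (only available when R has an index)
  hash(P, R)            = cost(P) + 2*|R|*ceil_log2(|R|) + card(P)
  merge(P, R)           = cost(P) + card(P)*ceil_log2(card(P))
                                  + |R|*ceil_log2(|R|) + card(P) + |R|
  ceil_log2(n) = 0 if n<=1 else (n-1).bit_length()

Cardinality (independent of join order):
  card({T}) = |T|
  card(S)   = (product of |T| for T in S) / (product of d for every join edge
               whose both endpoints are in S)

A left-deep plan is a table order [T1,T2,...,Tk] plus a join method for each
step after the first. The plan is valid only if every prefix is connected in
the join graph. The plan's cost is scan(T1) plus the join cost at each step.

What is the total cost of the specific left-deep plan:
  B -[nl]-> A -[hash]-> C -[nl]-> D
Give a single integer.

24069500

step 1: scan B: cost=300, card=300
step 2: join A via nl
    card(P join A) = 300*200/(30) = 2000
    cost = 300 + 300*200 = 60300
step 3: join C via hash
    card(P join C) = 2000*400/(5) = 160000
    cost = 60300 + 2*400*9 + 2000 = 69500
step 4: join D via nl
    card(P join D) = 160000*150/(6) = 4000000
    cost = 69500 + 160000*150 = 24069500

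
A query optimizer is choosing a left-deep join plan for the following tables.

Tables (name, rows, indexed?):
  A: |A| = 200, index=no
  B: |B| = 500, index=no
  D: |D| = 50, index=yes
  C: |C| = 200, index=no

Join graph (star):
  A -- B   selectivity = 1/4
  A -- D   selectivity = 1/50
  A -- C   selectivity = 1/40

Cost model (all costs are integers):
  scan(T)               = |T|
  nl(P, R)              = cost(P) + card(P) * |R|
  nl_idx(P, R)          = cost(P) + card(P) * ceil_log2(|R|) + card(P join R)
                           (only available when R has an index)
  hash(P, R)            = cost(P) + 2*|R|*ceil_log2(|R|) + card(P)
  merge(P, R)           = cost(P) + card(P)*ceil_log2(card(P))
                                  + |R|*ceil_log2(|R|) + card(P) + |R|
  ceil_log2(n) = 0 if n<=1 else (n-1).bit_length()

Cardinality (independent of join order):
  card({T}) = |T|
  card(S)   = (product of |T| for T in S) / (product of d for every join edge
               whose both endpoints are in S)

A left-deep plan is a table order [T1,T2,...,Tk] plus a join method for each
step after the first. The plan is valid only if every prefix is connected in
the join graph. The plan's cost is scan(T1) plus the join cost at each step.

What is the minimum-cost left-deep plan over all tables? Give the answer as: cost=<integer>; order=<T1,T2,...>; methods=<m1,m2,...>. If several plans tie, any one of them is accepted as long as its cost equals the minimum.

Selinger DP (subsets sized 1..n):
  {A}: scan cost=200, card=200
  {B}: scan cost=500, card=500
  {D}: scan cost=50, card=50
  {C}: scan cost=200, card=200
  {AB}: card=25000; try (A,hash)→4200, (B,merge)→7000, (A,merge)→7300, (B,hash)→9400, (B,nl)→100200, (A,nl)→100500; best=4200 via (A,hash)
  {AD}: card=200; try (D,hash)→1000, (D,nl_idx)→1600, (A,merge)→2200, (D,merge)→2350, (A,hash)→3300, (A,nl)→10050 …(+1); best=1000 via (D,hash)
  {AC}: card=1000; try (C,hash)→3600, (A,hash)→3600, (C,merge)→3800, (A,merge)→3800, (C,nl)→40200, (A,nl)→40200; best=3600 via (C,hash)
  {ABD}: card=25000; try (B,merge)→7800, (B,hash)→10200, (D,hash)→29800, (B,nl)→101000, (D,nl_idx)→179200, (D,merge)→404550 …(+1); best=7800 via (B,merge)
  {ABC}: card=125000; try (B,hash)→13600, (B,merge)→19600, (C,hash)→32400, (C,merge)→406000, (B,nl)→503600, (C,nl)→5004200; best=13600 via (B,hash)
  {ACD}: card=1000; try (C,hash)→4400, (C,merge)→4600, (D,hash)→5200, (D,nl_idx)→10600, (D,merge)→14950, (C,nl)→41000 …(+1); best=4400 via (C,hash)
  {ABCD}: card=125000; try (B,hash)→14400, (B,merge)→20400, (C,hash)→36000, (D,hash)→139200, (C,merge)→409600, (B,nl)→504400 …(+4); best=14400 via (B,hash)

cost=14400; order=A,D,C,B; methods=hash,hash,hash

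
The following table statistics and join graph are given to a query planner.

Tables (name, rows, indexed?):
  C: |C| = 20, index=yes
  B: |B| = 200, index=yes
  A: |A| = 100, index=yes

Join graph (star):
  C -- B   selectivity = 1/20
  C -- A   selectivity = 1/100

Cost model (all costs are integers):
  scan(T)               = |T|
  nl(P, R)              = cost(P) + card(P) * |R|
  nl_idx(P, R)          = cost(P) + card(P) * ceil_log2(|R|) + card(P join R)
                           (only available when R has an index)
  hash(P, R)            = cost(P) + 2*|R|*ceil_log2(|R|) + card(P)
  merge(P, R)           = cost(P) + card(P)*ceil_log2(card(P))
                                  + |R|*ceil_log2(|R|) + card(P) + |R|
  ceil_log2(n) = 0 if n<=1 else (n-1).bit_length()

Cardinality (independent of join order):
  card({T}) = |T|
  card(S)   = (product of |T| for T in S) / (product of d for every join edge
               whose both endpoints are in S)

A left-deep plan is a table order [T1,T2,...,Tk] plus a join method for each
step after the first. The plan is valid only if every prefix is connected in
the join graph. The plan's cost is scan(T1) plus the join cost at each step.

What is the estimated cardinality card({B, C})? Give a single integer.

Tables in S: B(200), C(20)
Edges inside S: C-B(d=20)
numerator = 200 * 20 = 4000
denominator = 20 = 20
card(S) = 4000 / 20 = 200

200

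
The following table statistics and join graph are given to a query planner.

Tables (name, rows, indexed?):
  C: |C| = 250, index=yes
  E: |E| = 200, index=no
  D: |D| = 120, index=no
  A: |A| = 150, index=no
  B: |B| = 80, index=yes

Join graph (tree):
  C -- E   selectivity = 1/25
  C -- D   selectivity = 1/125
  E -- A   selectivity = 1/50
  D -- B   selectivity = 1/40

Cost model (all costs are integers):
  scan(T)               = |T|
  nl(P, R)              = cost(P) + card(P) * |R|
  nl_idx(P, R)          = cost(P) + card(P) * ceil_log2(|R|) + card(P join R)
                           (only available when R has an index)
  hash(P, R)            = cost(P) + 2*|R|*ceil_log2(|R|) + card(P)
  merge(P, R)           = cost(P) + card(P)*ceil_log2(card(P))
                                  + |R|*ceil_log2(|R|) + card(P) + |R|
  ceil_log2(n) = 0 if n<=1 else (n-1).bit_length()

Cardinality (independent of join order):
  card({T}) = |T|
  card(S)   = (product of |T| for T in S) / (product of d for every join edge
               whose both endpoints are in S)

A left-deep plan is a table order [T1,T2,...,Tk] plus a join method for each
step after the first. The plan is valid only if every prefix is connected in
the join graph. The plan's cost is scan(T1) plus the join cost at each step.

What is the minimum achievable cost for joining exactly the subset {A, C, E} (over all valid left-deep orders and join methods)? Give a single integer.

7400

Selinger DP over subsets of {A,C,E}:
  {C}: scan cost=250, card=250
  {E}: scan cost=200, card=200
  {A}: scan cost=150, card=150
  {CE}: card=2000; try (E,hash)→3700, (C,nl_idx)→3800, (C,merge)→4250, (E,merge)→4300, (C,hash)→4400, (C,nl)→50200 …(+1); best=3700 via (E,hash)
  {AE}: card=600; try (A,hash)→2800, (E,merge)→3300, (A,merge)→3350, (E,hash)→3500, (E,nl)→30150, (A,nl)→30200; best=2800 via (A,hash)
  {ACE}: card=6000; try (C,hash)→7400, (A,hash)→8100, (C,merge)→11650, (C,nl_idx)→13600, (A,merge)→29050, (C,nl)→152800 …(+1); best=7400 via (C,hash)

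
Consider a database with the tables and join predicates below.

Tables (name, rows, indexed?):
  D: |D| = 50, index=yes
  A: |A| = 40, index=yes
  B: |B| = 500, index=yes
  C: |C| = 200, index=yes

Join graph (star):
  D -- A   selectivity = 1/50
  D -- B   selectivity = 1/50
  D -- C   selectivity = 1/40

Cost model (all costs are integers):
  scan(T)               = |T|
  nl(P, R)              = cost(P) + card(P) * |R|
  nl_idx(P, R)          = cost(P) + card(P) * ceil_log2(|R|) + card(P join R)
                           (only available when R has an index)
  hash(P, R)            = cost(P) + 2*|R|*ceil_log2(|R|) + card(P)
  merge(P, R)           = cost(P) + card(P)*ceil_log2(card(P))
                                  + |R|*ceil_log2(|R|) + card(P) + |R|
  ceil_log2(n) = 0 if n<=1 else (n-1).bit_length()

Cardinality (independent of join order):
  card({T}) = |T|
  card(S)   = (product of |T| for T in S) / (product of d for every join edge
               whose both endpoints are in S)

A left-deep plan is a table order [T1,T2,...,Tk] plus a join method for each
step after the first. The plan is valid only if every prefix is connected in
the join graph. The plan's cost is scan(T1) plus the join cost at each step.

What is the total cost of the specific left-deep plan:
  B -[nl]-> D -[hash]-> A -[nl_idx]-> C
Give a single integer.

step 1: scan B: cost=500, card=500
step 2: join D via nl
    card(P join D) = 500*50/(50) = 500
    cost = 500 + 500*50 = 25500
step 3: join A via hash
    card(P join A) = 500*40/(50) = 400
    cost = 25500 + 2*40*6 + 500 = 26480
step 4: join C via nl_idx
    card(P join C) = 400*200/(40) = 2000
    cost = 26480 + 400*8 + 2000 = 31680

31680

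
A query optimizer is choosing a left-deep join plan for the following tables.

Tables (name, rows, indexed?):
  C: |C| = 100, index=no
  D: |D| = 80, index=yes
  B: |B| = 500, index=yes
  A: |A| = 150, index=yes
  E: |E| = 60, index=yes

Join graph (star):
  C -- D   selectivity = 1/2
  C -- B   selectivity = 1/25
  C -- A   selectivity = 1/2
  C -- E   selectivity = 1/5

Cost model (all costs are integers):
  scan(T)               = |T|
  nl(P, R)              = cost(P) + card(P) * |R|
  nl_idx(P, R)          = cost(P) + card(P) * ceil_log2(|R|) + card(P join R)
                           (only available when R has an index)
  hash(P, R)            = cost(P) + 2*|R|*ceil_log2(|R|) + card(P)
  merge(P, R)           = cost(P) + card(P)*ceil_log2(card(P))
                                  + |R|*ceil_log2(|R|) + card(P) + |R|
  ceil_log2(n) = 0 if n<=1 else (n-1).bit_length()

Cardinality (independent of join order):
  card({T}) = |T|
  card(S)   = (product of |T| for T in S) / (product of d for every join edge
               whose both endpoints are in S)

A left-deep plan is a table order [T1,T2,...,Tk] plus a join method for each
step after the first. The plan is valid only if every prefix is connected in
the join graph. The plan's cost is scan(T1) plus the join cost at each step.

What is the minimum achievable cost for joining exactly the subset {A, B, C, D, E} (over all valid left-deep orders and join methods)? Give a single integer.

992640

Selinger DP over subsets of {A,B,C,D,E}:
  {C}: scan cost=100, card=100
  {D}: scan cost=80, card=80
  {B}: scan cost=500, card=500
  {A}: scan cost=150, card=150
  {E}: scan cost=60, card=60
  {CD}: card=4000; try (D,hash)→1320, (C,merge)→1520, (D,merge)→1540, (C,hash)→1560, (D,nl_idx)→4800, (C,nl)→8080 …(+1); best=1320 via (D,hash)
  {BC}: card=2000; try (C,hash)→2400, (B,nl_idx)→3000, (B,merge)→5900, (C,merge)→6300, (B,hash)→9200, (B,nl)→50100 …(+1); best=2400 via (C,hash)
  {AC}: card=7500; try (C,hash)→1700, (A,merge)→2250, (C,merge)→2300, (A,hash)→2600, (A,nl_idx)→8400, (A,nl)→15100 …(+1); best=1700 via (C,hash)
  {CE}: card=1200; try (E,hash)→920, (C,merge)→1280, (E,merge)→1320, (C,hash)→1520, (E,nl_idx)→1900, (C,nl)→6060 …(+1); best=920 via (E,hash)
  {BCD}: card=80000; try (D,hash)→5520, (B,hash)→14320, (D,merge)→27040, (B,merge)→58320, (D,nl_idx)→96400, (B,nl_idx)→117320 …(+2); best=5520 via (D,hash)
  {ACD}: card=300000; try (A,hash)→7720, (D,hash)→10320, (A,merge)→54670, (D,merge)→107340, (A,nl_idx)→333320, (D,nl_idx)→354200 …(+2); best=7720 via (A,hash)
  {CDE}: card=48000; try (D,hash)→3240, (E,hash)→6040, (D,merge)→15960, (E,merge)→53740, (D,nl_idx)→57320, (E,nl_idx)→73320 …(+2); best=3240 via (D,hash)
  {ABC}: card=150000; try (A,hash)→6800, (B,hash)→18200, (A,merge)→27750, (B,merge)→111700, (A,nl_idx)→168400, (B,nl_idx)→219200 …(+2); best=6800 via (A,hash)
  {BCE}: card=24000; try (E,hash)→5120, (B,hash)→11120, (B,merge)→20320, (E,merge)→26820, (B,nl_idx)→35720, (E,nl_idx)→38400 …(+2); best=5120 via (E,hash)
  {ACE}: card=90000; try (A,hash)→4520, (E,hash)→9920, (A,merge)→16670, (A,nl_idx)→100520, (E,merge)→107120, (E,nl_idx)→136700 …(+2); best=4520 via (A,hash)
  {ABCD}: card=6000000; try (A,hash)→87920, (D,hash)→157920, (B,hash)→316720, (A,merge)→1446870, (D,merge)→2857440, (B,merge)→6012720 …(+6); best=87920 via (A,hash)
  {BCDE}: card=960000; try (D,hash)→30240, (B,hash)→60240, (E,hash)→86240, (D,merge)→389760, (B,merge)→824240, (D,nl_idx)→1133120 …(+6); best=30240 via (D,hash)
  {ACDE}: card=3600000; try (A,hash)→53640, (D,hash)→95640, (E,hash)→308440, (A,merge)→820590, (D,merge)→1625160, (A,nl_idx)→3987240 …(+6); best=53640 via (A,hash)
  {ABCE}: card=1800000; try (A,hash)→31520, (B,hash)→103520, (E,hash)→157520, (A,merge)→390470, (B,merge)→1629520, (A,nl_idx)→1997120 …(+6); best=31520 via (A,hash)
  {ABCDE}: card=72000000; try (A,hash)→992640, (D,hash)→1832640, (B,hash)→3662640, (E,hash)→6088640, (A,merge)→20191590, (D,merge)→39632160 …(+10); best=992640 via (A,hash)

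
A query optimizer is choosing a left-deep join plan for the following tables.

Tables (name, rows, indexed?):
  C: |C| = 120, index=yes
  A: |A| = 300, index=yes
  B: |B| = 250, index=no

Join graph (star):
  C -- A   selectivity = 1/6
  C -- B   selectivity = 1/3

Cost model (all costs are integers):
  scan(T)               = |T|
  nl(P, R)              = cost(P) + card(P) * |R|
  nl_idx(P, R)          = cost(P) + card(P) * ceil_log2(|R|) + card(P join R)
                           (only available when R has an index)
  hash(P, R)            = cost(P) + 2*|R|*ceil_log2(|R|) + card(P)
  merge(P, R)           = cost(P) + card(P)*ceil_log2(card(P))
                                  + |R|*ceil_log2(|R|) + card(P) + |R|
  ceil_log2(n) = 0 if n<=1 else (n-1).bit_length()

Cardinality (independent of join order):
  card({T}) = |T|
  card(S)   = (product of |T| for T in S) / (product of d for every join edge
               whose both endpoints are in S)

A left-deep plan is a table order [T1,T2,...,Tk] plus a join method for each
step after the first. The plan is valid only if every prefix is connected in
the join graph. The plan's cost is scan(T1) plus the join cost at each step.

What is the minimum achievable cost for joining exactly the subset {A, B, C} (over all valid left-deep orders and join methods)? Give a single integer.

12280

Selinger DP over subsets of {A,B,C}:
  {C}: scan cost=120, card=120
  {A}: scan cost=300, card=300
  {B}: scan cost=250, card=250
  {AC}: card=6000; try (C,hash)→2280, (A,merge)→4080, (C,merge)→4260, (A,hash)→5640, (A,nl_idx)→7200, (C,nl_idx)→8400 …(+2); best=2280 via (C,hash)
  {BC}: card=10000; try (C,hash)→2180, (B,merge)→3330, (C,merge)→3460, (B,hash)→4240, (C,nl_idx)→12000, (B,nl)→30120 …(+1); best=2180 via (C,hash)
  {ABC}: card=500000; try (B,hash)→12280, (A,hash)→17580, (B,merge)→88530, (A,merge)→155180, (A,nl_idx)→592180, (B,nl)→1502280 …(+1); best=12280 via (B,hash)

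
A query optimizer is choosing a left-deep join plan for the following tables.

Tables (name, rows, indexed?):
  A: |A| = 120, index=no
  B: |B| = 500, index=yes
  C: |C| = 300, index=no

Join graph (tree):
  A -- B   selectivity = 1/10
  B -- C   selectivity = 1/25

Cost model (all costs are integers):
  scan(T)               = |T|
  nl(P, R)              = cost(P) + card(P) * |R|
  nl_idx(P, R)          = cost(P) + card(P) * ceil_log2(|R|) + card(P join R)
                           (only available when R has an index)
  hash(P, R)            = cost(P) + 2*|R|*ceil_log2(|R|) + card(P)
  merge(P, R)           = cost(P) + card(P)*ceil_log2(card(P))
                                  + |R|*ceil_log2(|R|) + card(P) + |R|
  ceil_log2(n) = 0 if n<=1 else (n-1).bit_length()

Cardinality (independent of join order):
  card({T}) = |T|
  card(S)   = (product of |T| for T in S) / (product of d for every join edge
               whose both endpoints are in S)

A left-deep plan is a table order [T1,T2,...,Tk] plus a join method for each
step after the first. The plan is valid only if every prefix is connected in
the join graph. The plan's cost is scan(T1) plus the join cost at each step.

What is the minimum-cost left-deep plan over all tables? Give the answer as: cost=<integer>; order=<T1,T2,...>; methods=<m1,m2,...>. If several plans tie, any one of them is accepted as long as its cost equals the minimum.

Selinger DP (subsets sized 1..n):
  {A}: scan cost=120, card=120
  {B}: scan cost=500, card=500
  {C}: scan cost=300, card=300
  {AB}: card=6000; try (A,hash)→2680, (B,merge)→6080, (A,merge)→6460, (B,nl_idx)→7200, (B,hash)→9240, (B,nl)→60120 …(+1); best=2680 via (A,hash)
  {BC}: card=6000; try (C,hash)→6400, (B,merge)→8300, (C,merge)→8500, (B,nl_idx)→9000, (B,hash)→9600, (B,nl)→150300 …(+1); best=6400 via (C,hash)
  {ABC}: card=72000; try (C,hash)→14080, (A,hash)→14080, (C,merge)→89680, (A,merge)→91360, (A,nl)→726400, (C,nl)→1802680; best=14080 via (C,hash)

cost=14080; order=B,A,C; methods=hash,hash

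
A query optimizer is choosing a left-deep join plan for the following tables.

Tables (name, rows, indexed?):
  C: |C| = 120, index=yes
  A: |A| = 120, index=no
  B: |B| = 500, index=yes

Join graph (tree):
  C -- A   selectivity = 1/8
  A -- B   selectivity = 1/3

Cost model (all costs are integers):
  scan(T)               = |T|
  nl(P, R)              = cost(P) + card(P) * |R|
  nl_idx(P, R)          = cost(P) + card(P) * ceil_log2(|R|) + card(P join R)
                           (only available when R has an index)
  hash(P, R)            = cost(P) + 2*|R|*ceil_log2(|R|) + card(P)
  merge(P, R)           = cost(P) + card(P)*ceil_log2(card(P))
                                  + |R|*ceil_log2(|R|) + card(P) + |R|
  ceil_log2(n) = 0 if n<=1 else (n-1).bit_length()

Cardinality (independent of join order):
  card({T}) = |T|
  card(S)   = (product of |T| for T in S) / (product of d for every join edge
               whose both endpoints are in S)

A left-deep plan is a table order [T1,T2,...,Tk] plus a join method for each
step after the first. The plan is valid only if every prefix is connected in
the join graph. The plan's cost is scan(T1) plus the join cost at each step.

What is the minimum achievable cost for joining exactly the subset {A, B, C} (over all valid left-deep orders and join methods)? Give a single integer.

Selinger DP over subsets of {A,B,C}:
  {C}: scan cost=120, card=120
  {A}: scan cost=120, card=120
  {B}: scan cost=500, card=500
  {AC}: card=1800; try (C,hash)→1920, (A,hash)→1920, (C,merge)→2040, (A,merge)→2040, (C,nl_idx)→2760, (C,nl)→14520 …(+1); best=1920 via (C,hash)
  {AB}: card=20000; try (A,hash)→2680, (B,merge)→6080, (A,merge)→6460, (B,hash)→9240, (B,nl_idx)→21200, (B,nl)→60120 …(+1); best=2680 via (A,hash)
  {ABC}: card=300000; try (B,hash)→12720, (C,hash)→24360, (B,merge)→28520, (B,nl_idx)→318120, (C,merge)→323640, (C,nl_idx)→442680 …(+2); best=12720 via (B,hash)

12720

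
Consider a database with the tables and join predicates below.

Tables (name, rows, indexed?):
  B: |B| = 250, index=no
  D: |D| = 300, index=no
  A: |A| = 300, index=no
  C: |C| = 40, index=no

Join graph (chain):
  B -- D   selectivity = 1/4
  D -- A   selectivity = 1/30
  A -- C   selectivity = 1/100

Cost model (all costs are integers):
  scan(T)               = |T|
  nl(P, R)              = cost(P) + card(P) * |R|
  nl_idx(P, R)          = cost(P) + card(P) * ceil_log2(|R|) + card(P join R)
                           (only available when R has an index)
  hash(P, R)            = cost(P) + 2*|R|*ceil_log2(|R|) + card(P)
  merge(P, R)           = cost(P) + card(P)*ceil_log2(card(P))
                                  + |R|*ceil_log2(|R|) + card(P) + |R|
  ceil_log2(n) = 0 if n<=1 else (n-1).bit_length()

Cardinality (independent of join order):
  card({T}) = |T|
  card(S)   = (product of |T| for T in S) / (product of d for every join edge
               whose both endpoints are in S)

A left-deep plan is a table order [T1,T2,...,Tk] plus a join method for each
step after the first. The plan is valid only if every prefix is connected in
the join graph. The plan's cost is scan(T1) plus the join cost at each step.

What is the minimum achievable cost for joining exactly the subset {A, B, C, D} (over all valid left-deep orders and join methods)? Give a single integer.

Selinger DP over subsets of {A,B,C,D}:
  {B}: scan cost=250, card=250
  {D}: scan cost=300, card=300
  {A}: scan cost=300, card=300
  {C}: scan cost=40, card=40
  {BD}: card=18750; try (B,hash)→4600, (D,merge)→5500, (B,merge)→5550, (D,hash)→5900, (D,nl)→75250, (B,nl)→75300; best=4600 via (B,hash)
  {AD}: card=3000; try (D,hash)→6000, (A,hash)→6000, (D,merge)→6300, (A,merge)→6300, (D,nl)→90300, (A,nl)→90300; best=6000 via (D,hash)
  {AC}: card=120; try (C,hash)→1080, (A,merge)→3320, (C,merge)→3580, (A,hash)→5480, (A,nl)→12040, (C,nl)→12300; best=1080 via (C,hash)
  {ABD}: card=187500; try (B,hash)→13000, (A,hash)→28750, (B,merge)→47250, (A,merge)→307600, (B,nl)→756000, (A,nl)→5629600; best=13000 via (B,hash)
  {ACD}: card=1200; try (D,merge)→5040, (D,hash)→6600, (C,hash)→9480, (D,nl)→37080, (C,merge)→45280, (C,nl)→126000; best=5040 via (D,merge)
  {ABCD}: card=75000; try (B,hash)→10240, (B,merge)→21690, (C,hash)→200980, (B,nl)→305040, (C,merge)→3575780, (C,nl)→7513000; best=10240 via (B,hash)

10240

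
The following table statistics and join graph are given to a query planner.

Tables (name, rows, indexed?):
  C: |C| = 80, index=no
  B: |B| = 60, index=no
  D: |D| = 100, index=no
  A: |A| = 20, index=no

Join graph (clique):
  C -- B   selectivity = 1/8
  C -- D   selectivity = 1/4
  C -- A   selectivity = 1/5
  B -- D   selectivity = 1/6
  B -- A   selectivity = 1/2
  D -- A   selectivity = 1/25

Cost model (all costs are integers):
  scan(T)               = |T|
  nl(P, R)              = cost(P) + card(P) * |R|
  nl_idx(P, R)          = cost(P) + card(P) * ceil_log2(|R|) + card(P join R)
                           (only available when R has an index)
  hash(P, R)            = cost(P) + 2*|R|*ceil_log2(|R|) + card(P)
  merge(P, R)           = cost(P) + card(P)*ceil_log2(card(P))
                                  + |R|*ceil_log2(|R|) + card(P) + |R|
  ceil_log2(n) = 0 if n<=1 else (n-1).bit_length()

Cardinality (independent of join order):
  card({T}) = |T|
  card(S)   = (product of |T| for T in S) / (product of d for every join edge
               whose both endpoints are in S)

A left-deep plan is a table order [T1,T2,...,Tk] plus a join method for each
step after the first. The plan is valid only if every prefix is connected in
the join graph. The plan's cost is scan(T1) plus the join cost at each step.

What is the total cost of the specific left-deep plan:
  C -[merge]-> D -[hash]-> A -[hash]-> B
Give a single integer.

step 1: scan C: cost=80, card=80
step 2: join D via merge
    card(P join D) = 80*100/(4) = 2000
    cost = 80 + 80*7 + 100*7 + 80 + 100 = 1520
step 3: join A via hash
    card(P join A) = 2000*20/(5*25) = 320
    cost = 1520 + 2*20*5 + 2000 = 3720
step 4: join B via hash
    card(P join B) = 320*60/(8*6*2) = 200
    cost = 3720 + 2*60*6 + 320 = 4760

4760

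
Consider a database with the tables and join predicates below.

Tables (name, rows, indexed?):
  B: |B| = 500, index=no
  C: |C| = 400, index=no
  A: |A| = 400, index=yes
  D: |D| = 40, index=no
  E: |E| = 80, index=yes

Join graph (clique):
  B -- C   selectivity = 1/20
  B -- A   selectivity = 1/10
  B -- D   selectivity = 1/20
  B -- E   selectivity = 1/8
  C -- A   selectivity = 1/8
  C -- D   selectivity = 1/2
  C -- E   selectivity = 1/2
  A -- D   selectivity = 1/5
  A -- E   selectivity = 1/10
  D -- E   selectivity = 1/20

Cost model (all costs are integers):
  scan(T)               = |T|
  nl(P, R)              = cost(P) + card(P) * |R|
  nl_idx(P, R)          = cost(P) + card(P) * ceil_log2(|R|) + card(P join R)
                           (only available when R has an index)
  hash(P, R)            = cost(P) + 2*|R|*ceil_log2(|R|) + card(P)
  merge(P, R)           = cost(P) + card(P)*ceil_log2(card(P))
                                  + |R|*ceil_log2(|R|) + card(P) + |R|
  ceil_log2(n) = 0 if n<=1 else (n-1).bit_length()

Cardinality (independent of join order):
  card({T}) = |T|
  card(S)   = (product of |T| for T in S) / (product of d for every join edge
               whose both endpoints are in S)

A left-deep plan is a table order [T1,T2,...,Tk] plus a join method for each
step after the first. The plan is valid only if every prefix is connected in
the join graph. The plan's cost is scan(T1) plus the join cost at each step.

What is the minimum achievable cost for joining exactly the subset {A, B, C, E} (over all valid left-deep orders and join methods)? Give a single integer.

Selinger DP over subsets of {A,B,C,E}:
  {B}: scan cost=500, card=500
  {C}: scan cost=400, card=400
  {A}: scan cost=400, card=400
  {E}: scan cost=80, card=80
  {BC}: card=10000; try (C,hash)→8200, (B,merge)→9400, (C,merge)→9500, (B,hash)→9800, (B,nl)→200400, (C,nl)→200500; best=8200 via (C,hash)
  {AB}: card=20000; try (A,hash)→8200, (B,merge)→9400, (A,merge)→9500, (B,hash)→9800, (A,nl_idx)→25000, (B,nl)→200400 …(+1); best=8200 via (A,hash)
  {BE}: card=5000; try (E,hash)→2120, (B,merge)→5720, (E,merge)→6140, (E,nl_idx)→9000, (B,hash)→9160, (B,nl)→40080 …(+1); best=2120 via (E,hash)
  {AC}: card=20000; try (C,hash)→8000, (A,hash)→8000, (C,merge)→8400, (A,merge)→8400, (A,nl_idx)→24000, (C,nl)→160400 …(+1); best=8000 via (C,hash)
  {CE}: card=16000; try (E,hash)→1920, (C,merge)→4720, (E,merge)→5040, (C,hash)→7360, (E,nl_idx)→19200, (C,nl)→32080 …(+1); best=1920 via (E,hash)
  {AE}: card=3200; try (E,hash)→1920, (A,nl_idx)→4000, (A,merge)→4720, (E,merge)→5040, (E,nl_idx)→6400, (A,hash)→7360 …(+2); best=1920 via (E,hash)
  {ABC}: card=50000; try (A,hash)→25400, (C,hash)→35400, (B,hash)→37000, (A,nl_idx)→148200, (A,merge)→162200, (C,merge)→332200 …(+4); best=25400 via (A,hash)
  {BCE}: card=50000; try (C,hash)→14320, (E,hash)→19320, (B,hash)→26920, (C,merge)→76120, (E,nl_idx)→128200, (E,merge)→158840 …(+4); best=14320 via (C,hash)
  {ABE}: card=20000; try (B,hash)→14120, (A,hash)→14320, (E,hash)→29320, (B,merge)→48520, (A,nl_idx)→67120, (A,merge)→76120 …(+5); best=14120 via (B,hash)
  {ACE}: card=80000; try (C,hash)→12320, (A,hash)→25120, (E,hash)→29120, (C,merge)→47520, (A,nl_idx)→225920, (E,nl_idx)→228000 …(+5); best=12320 via (C,hash)
  {ABCE}: card=25000; try (C,hash)→41320, (A,hash)→71520, (E,hash)→76520, (B,hash)→101320, (C,merge)→338120, (E,nl_idx)→400400 …(+8); best=41320 via (C,hash)

41320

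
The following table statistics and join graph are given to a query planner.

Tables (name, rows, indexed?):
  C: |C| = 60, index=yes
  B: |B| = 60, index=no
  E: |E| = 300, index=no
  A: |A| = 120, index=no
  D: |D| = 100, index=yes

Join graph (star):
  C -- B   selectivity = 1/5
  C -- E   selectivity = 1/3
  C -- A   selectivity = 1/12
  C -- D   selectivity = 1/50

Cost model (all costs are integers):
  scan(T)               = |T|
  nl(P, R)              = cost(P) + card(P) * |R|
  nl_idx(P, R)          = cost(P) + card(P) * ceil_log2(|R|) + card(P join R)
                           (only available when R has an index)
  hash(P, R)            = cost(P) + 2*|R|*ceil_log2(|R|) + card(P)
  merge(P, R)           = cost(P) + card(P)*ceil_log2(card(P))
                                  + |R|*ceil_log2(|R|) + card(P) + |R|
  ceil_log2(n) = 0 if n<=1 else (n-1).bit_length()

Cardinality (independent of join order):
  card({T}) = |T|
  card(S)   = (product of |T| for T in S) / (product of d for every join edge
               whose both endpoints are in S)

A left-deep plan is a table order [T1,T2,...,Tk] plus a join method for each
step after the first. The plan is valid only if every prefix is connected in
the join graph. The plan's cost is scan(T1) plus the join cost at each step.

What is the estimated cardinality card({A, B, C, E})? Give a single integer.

720000

Tables in S: A(120), B(60), C(60), E(300)
Edges inside S: C-B(d=5), C-E(d=3), C-A(d=12)
numerator = 120 * 60 * 60 * 300 = 129600000
denominator = 5 * 3 * 12 = 180
card(S) = 129600000 / 180 = 720000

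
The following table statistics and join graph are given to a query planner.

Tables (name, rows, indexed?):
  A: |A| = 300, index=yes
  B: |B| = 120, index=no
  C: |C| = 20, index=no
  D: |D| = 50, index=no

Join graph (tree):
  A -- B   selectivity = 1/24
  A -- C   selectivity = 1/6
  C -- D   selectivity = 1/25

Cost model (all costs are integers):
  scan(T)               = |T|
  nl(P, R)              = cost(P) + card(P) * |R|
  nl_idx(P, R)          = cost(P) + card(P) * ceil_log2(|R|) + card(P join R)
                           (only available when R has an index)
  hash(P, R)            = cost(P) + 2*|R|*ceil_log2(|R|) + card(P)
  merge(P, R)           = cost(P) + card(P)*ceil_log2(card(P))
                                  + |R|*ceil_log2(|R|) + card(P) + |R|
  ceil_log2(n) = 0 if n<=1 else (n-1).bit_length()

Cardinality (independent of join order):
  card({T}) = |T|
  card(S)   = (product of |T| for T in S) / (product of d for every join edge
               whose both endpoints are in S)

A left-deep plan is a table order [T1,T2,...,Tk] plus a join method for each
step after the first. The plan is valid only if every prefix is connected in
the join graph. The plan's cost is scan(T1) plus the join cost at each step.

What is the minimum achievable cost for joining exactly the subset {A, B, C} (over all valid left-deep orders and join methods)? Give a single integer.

3480

Selinger DP over subsets of {A,B,C}:
  {A}: scan cost=300, card=300
  {B}: scan cost=120, card=120
  {C}: scan cost=20, card=20
  {AB}: card=1500; try (B,hash)→2280, (A,nl_idx)→2700, (A,merge)→4080, (B,merge)→4260, (A,hash)→5640, (A,nl)→36120 …(+1); best=2280 via (B,hash)
  {AC}: card=1000; try (C,hash)→800, (A,nl_idx)→1200, (A,merge)→3140, (C,merge)→3420, (A,hash)→5440, (A,nl)→6020 …(+1); best=800 via (C,hash)
  {ABC}: card=5000; try (B,hash)→3480, (C,hash)→3980, (B,merge)→12760, (C,merge)→20400, (C,nl)→32280, (B,nl)→120800; best=3480 via (B,hash)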